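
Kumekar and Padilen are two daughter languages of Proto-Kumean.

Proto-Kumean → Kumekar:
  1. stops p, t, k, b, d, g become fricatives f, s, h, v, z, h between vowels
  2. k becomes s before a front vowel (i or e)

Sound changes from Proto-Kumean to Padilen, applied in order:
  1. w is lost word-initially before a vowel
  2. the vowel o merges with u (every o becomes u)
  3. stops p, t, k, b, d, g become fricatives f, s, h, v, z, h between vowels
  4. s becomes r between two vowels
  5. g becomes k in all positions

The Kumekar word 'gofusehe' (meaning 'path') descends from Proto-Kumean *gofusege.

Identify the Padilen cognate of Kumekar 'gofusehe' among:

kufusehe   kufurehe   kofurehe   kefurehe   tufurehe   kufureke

Padilen: *gofusege > gufusege > gufusehe > gufurehe > kufurehe  (by vowel merger, intervocalic lenition, rhotacism, unconditioned shift)
The other candidates each miss or misapply at least one Padilen change.

kufurehe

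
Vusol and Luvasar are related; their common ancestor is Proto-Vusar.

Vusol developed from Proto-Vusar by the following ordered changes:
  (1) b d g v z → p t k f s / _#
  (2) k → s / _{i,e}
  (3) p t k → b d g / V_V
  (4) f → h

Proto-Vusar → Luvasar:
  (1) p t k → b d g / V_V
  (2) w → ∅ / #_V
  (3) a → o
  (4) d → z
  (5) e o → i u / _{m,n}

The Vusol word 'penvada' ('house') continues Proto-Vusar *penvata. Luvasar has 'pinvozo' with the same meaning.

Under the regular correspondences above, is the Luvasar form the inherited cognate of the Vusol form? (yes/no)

yes

Derive the expected Luvasar reflex of *penvata:
Luvasar: *penvata
  penvata → penvada   [intervocalic voicing]
  penvada (rule 2 does not apply)
  penvada → penvodo   [vowel merger]
  penvodo → penvozo   [unconditioned shift]
  penvozo → pinvozo   [pre-nasal raising]
  giving Luvasar pinvozo.
Luvasar 'pinvozo' matches the regular reflex exactly, so the pair is cognate.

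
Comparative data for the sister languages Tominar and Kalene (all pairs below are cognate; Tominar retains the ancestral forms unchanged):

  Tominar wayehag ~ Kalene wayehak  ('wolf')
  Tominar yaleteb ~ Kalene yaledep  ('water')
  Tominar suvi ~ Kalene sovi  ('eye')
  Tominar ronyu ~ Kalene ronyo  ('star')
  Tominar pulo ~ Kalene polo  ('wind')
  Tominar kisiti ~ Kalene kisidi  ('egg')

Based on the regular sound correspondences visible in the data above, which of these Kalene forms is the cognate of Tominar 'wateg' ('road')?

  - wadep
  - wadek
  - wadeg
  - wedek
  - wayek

wadek

yaleteb ~ yaledep — Tominar t corresponds to Kalene d between vowels (before a front vowel).
wayehag ~ wayehak — Tominar g corresponds to Kalene k word-finally.
Applying these to Tominar 'wateg':
  wateg → wadeg   (t→d between vowels (before a front vowel))
  wadeg → wadek   (g→k word-finally)
So the Kalene cognate is 'wadek'.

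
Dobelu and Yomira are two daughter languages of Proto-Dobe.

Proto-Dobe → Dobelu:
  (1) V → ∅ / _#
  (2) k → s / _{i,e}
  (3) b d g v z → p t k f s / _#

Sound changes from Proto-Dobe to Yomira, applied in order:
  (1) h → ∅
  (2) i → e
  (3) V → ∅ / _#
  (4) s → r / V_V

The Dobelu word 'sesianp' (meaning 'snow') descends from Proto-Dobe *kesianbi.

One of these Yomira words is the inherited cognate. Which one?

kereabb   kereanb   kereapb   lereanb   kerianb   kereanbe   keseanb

kereanb

Yomira: *kesianbi > keseanbe > keseanb > kereanb  (by vowel merger, apocope, rhotacism)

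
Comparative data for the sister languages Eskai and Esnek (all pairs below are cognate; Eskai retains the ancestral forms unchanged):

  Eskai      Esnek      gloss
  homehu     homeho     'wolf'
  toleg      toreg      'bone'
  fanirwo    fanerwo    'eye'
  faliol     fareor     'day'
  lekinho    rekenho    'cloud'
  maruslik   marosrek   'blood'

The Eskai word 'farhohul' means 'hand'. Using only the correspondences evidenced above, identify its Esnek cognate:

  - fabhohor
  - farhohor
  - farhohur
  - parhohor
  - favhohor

farhohor

maruslik ~ marosrek — Eskai u corresponds to Esnek o after a consonant, before a consonant other than r, m, n, p, b, f, v.
faliol ~ fareor — Eskai l corresponds to Esnek r word-finally.
Applying these to Eskai 'farhohul':
  farhohul → farhohol   (u→o after a consonant, before a consonant other than r, m, n, p, b, f, v)
  farhohol → farhohor   (l→r word-finally)
So the Esnek cognate is 'farhohor'.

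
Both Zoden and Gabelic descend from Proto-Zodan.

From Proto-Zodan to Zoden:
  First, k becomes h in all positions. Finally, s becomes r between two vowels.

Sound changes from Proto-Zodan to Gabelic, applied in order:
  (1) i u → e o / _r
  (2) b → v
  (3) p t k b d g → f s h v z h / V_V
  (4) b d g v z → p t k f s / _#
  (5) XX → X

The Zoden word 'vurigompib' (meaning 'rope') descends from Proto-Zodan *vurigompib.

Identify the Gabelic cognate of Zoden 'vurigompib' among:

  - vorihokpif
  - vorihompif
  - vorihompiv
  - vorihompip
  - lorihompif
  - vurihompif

vorihompif

Gabelic: *vurigompib
  vurigompib → vorigompib   [pre-rhotic lowering]
  vorigompib → vorigompiv   [unconditioned shift]
  vorigompiv → vorihompiv   [intervocalic lenition]
  vorihompiv → vorihompif   [final devoicing]
  vorihompif (rule 5 does not apply)
  giving Gabelic vorihompif.
The other candidates each miss or misapply at least one Gabelic change.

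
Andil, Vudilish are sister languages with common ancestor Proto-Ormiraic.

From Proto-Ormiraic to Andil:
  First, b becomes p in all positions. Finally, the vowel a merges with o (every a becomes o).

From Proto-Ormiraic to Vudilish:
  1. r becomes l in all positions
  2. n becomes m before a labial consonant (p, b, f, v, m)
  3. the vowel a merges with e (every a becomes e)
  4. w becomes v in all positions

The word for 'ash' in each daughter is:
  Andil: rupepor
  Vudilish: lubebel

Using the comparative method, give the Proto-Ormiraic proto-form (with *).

Position 6: Andil has o, Vudilish has e. Taking the neighbouring segments as reconstructed: Andil o could go back to *a or *o; Vudilish e could go back to *a or *e — the one source consistent with every daughter is *a.
Position 1: Andil has r, Vudilish has l. Andil preserves r here (none of its changes turn any other segment into r), so the proto-segment is *r.
Position 3: Andil has p, Vudilish has b. Vudilish preserves b here (none of its changes turn any other segment into b), so the proto-segment is *b.
Continuing position by position gives *rubebar; check it forward:
Andil: start from *rubebar.
  rule 1 (unconditioned shift): rubebar → rupepar
  rule 2 (vowel merger): rupepar → rupepor
  ⇒ Andil rupepor
Vudilish: start from *rubebar.
  rule 1 (unconditioned shift): rubebar → lubebal
  rule 2: no change — lubebal
  rule 3 (vowel merger): lubebal → lubebel
  rule 4: no change — lubebel
  ⇒ Vudilish lubebel
*rubebar is the unique common source.

*rubebar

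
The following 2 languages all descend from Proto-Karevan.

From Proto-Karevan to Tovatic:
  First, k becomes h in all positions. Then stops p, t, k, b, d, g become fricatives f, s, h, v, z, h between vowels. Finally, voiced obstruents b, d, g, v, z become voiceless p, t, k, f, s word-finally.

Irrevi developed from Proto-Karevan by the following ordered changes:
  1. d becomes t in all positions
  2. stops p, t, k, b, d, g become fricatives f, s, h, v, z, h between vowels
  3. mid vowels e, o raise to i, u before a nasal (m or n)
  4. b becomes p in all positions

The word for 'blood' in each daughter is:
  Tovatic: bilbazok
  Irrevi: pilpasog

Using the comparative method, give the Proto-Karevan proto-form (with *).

Position 6: Tovatic has z, Irrevi has s. Taking the neighbouring segments as reconstructed: Tovatic z could go back to *d or *z; Irrevi s could go back to *t or *d or *s — the one source consistent with every daughter is *d.
Position 8: Tovatic has k, Irrevi has g. Irrevi preserves g here (none of its changes turn any other segment into g), so the proto-segment is *g.
Position 4: Tovatic has b, Irrevi has p. Tovatic preserves b here (none of its changes turn any other segment into b), so the proto-segment is *b.
This points to *bilbadog. Verify forward in each daughter:
Tovatic: start from *bilbadog.
  rule 1: no change — bilbadog
  rule 2 (intervocalic lenition): bilbadog → bilbazog
  rule 3 (final devoicing): bilbazog → bilbazok
  ⇒ Tovatic bilbazok
Irrevi: *bilbadog
  bilbadog → bilbatog   [unconditioned shift]
  bilbatog → bilbasog   [intervocalic lenition]
  bilbasog (rule 3 does not apply)
  bilbasog → pilpasog   [unconditioned shift]
  giving Irrevi pilpasog.
Only *bilbadog yields all of Tovatic bilbazok, Irrevi pilpasog.

*bilbadog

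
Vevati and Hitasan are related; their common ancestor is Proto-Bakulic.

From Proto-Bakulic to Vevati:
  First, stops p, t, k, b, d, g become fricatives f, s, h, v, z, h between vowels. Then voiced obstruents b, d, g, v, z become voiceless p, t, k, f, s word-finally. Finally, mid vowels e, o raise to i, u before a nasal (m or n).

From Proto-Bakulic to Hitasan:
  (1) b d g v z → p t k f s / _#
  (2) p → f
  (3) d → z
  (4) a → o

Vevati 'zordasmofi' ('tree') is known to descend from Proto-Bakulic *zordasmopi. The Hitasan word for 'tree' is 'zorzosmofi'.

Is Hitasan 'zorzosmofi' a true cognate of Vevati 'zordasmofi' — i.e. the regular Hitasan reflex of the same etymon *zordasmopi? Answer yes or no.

Derive the expected Hitasan reflex of *zordasmopi:
Hitasan: *zordasmopi
  zordasmopi (rule 1 does not apply)
  zordasmopi → zordasmofi   [unconditioned shift]
  zordasmofi → zorzasmofi   [unconditioned shift]
  zorzasmofi → zorzosmofi   [vowel merger]
  giving Hitasan zorzosmofi.
Hitasan 'zorzosmofi' matches the regular reflex exactly, so the pair is cognate.

yes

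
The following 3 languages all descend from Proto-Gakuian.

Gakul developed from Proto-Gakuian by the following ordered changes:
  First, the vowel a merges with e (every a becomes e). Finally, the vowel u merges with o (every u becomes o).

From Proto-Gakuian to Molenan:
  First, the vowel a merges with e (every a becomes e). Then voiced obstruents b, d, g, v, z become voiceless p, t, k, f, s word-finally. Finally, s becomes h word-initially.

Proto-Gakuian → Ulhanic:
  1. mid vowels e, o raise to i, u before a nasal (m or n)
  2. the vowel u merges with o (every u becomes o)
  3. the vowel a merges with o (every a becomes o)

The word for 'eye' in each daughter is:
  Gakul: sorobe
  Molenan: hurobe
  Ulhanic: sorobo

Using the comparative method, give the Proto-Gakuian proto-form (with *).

*suroba

Position 1: Gakul has s, Molenan has h, Ulhanic has s. Gakul preserves s here (none of its changes turn any other segment into s), so the proto-segment is *s.
Position 2: Gakul has o, Molenan has u, Ulhanic has o. Molenan preserves u here (none of its changes turn any other segment into u), so the proto-segment is *u.
This points to *suroba. Verify forward in each daughter:
Gakul: start from *suroba.
  rule 1 (vowel merger): suroba → surobe
  rule 2 (vowel merger): surobe → sorobe
  ⇒ Gakul sorobe
Molenan: *suroba > surobe > hurobe  (by vowel merger, debuccalisation)
Ulhanic: *suroba
  suroba (rule 1 does not apply)
  suroba → soroba   [vowel merger]
  soroba → sorobo   [vowel merger]
  giving Ulhanic sorobo.
*suroba is the unique common source.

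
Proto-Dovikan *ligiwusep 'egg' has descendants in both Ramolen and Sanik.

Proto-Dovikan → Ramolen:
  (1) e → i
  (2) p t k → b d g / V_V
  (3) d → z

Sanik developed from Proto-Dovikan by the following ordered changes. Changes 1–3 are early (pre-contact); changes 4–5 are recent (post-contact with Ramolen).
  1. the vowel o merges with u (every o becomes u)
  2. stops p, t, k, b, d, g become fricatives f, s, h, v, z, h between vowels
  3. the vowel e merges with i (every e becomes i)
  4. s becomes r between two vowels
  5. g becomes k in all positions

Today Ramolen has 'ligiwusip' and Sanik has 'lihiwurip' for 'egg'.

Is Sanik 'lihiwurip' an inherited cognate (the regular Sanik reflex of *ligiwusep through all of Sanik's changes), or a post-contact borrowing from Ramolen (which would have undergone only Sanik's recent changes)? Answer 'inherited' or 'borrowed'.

inherited

If inherited, *ligiwusep would pass through all of Sanik's changes:
Sanik: *ligiwusep
  ligiwusep (rule 1 does not apply)
  ligiwusep → lihiwusep   [intervocalic lenition]
  lihiwusep → lihiwusip   [vowel merger]
  lihiwusip → lihiwurip   [rhotacism]
  lihiwurip (rule 5 does not apply)
  giving Sanik lihiwurip.
If borrowed from Ramolen 'ligiwusip' after the early changes, it would undergo only the recent ones:
  rule 4 (rhotacism): ligiwusip → ligiwurip
  rule 5 (unconditioned shift): ligiwurip → likiwurip
  ⇒ as a loan: likiwurip
Sanik 'lihiwurip' matches the inherited outcome exactly, so it is an inherited cognate, not a loan.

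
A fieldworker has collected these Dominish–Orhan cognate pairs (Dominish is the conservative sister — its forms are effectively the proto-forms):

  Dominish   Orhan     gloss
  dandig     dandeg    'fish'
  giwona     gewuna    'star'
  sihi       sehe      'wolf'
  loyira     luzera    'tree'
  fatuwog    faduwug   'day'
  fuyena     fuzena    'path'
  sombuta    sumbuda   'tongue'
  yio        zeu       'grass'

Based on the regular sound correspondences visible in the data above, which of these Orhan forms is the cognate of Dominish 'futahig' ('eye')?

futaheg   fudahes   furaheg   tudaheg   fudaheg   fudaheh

fudaheg

sombuta ~ sumbuda — Dominish t corresponds to Orhan d between vowels (before a back vowel).
dandig ~ dandeg, giwona ~ gewuna — Dominish i corresponds to Orhan e after a consonant, before a consonant other than r, m, n, p, b, f, v.
Applying these to Dominish 'futahig':
  futahig → fudahig   (t→d between vowels (before a back vowel))
  fudahig → fudaheg   (i→e after a consonant, before a consonant other than r, m, n, p, b, f, v)
So the Orhan cognate is 'fudaheg'.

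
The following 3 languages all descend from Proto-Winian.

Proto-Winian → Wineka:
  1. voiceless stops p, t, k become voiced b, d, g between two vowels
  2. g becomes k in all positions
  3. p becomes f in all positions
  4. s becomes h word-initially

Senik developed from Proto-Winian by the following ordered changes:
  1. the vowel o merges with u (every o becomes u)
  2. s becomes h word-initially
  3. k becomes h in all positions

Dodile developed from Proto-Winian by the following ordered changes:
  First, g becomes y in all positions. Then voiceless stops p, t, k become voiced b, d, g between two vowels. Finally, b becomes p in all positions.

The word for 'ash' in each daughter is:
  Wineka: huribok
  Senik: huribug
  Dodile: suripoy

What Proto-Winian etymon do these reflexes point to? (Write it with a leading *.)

*suribog

Position 6: Wineka has o, Senik has u, Dodile has o. Wineka preserves o here (none of its changes turn any other segment into o), so the proto-segment is *o.
Position 7: Wineka has k, Senik has g, Dodile has y. Senik preserves g here (none of its changes turn any other segment into g), so the proto-segment is *g.
Position 1: Wineka has h, Senik has h, Dodile has s. Dodile preserves s here (none of its changes turn any other segment into s), so the proto-segment is *s.
Verify the candidate proto-form against each daughter:
Wineka: start from *suribog.
  rule 1: no change — suribog
  rule 2 (unconditioned shift): suribog → suribok
  rule 3: no change — suribok
  rule 4 (debuccalisation): suribok → huribok
  ⇒ Wineka huribok
Senik: start from *suribog.
  rule 1 (vowel merger): suribog → suribug
  rule 2 (debuccalisation): suribug → huribug
  rule 3: no change — huribug
  ⇒ Senik huribug
Dodile: *suribog
  suribog → suriboy   [unconditioned shift]
  suriboy (rule 2 does not apply)
  suriboy → suripoy   [unconditioned shift]
  giving Dodile suripoy.
Only *suribog yields all of Wineka huribok, Senik huribug, Dodile suripoy.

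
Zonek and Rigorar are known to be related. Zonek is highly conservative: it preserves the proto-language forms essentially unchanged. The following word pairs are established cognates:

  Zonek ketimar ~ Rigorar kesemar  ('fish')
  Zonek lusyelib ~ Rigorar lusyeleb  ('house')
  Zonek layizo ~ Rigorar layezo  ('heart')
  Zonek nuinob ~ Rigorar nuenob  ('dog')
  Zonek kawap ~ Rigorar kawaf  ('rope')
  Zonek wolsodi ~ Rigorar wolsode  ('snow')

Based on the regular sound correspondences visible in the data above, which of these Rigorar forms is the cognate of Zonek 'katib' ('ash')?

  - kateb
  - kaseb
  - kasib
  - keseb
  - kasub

kaseb

ketimar ~ kesemar — Zonek t corresponds to Rigorar s between vowels (before a front vowel).
lusyelib ~ lusyeleb — Zonek i corresponds to Rigorar e after a consonant, before a labial obstruent.
Applying these to Zonek 'katib':
  katib → kasib   (t→s between vowels (before a front vowel))
  kasib → kaseb   (i→e after a consonant, before a labial obstruent)
So the Rigorar cognate is 'kaseb'.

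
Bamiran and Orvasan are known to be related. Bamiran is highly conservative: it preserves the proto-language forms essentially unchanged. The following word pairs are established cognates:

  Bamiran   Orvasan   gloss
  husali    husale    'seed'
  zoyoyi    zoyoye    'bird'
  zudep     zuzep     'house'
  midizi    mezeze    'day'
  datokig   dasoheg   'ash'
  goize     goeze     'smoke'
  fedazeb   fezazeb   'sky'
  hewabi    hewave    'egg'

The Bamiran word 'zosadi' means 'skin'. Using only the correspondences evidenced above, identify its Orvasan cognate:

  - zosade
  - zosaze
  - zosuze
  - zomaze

zosaze

midizi ~ mezeze — Bamiran d corresponds to Orvasan z between vowels (before a front vowel).
husali ~ husale, zoyoyi ~ zoyoye — Bamiran i corresponds to Orvasan e word-finally.
Applying these to Bamiran 'zosadi':
  zosadi → zosazi   (d→z between vowels (before a front vowel))
  zosazi → zosaze   (i→e word-finally)
So the Orvasan cognate is 'zosaze'.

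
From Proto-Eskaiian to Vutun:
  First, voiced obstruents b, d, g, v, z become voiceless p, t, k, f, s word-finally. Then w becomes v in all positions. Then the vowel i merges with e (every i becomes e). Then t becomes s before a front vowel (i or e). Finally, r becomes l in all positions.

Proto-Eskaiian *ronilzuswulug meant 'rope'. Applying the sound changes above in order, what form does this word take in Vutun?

lonelzusvuluk

Vutun: *ronilzuswulug > ronilzuswuluk > ronilzusvuluk > ronelzusvuluk > lonelzusvuluk  (by final devoicing, unconditioned shift, vowel merger, unconditioned shift)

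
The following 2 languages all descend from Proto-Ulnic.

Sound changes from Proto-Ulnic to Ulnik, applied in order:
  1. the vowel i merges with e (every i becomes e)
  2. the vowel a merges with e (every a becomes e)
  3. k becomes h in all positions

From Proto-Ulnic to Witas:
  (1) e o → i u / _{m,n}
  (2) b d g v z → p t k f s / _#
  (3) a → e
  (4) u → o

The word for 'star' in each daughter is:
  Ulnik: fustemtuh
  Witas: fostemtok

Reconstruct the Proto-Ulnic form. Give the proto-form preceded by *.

*fustamtuk

Position 5: Ulnik has e, Witas has e. Taking the neighbouring segments as reconstructed: Ulnik e could go back to *a or *e or *i; Witas e can only go back to *a — the one source consistent with every daughter is *a.
Position 9: Ulnik has h, Witas has k. Taking the neighbouring segments as reconstructed: Ulnik h could go back to *k or *h; Witas k could go back to *k or *g — the one source consistent with every daughter is *k.
Position 8: Ulnik has u, Witas has o. Ulnik preserves u here (none of its changes turn any other segment into u), so the proto-segment is *u.
Continuing position by position gives *fustamtuk; check it forward:
Ulnik: *fustamtuk
  fustamtuk (rule 1 does not apply)
  fustamtuk → fustemtuk   [vowel merger]
  fustemtuk → fustemtuh   [unconditioned shift]
  giving Ulnik fustemtuh.
Witas: *fustamtuk
  fustamtuk (rule 1 does not apply)
  fustamtuk (rule 2 does not apply)
  fustamtuk → fustemtuk   [vowel merger]
  fustemtuk → fostemtok   [vowel merger]
  giving Witas fostemtok.
*fustamtuk is the unique common source.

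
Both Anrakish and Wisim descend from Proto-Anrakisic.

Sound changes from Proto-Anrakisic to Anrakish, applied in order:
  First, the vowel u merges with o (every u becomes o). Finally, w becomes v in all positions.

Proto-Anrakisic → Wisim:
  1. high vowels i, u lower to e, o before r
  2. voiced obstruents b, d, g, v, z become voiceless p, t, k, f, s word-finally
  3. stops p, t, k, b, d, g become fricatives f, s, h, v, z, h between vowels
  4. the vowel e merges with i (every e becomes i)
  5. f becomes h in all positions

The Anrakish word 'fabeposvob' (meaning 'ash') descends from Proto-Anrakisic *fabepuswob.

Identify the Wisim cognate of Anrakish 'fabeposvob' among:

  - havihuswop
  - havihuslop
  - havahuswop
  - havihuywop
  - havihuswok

Wisim: *fabepuswob > fabepuswop > favefuswop > favifuswop > havihuswop  (by final devoicing, intervocalic lenition, vowel merger, unconditioned shift)
The other candidates each miss or misapply at least one Wisim change.

havihuswop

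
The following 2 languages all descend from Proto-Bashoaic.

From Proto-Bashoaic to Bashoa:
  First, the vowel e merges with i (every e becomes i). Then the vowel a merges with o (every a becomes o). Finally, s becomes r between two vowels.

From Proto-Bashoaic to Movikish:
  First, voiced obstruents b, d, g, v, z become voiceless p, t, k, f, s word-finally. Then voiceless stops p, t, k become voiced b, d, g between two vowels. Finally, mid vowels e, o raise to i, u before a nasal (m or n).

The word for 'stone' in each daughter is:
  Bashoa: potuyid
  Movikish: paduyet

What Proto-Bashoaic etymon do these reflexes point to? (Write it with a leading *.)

*patuyed

Position 6: Bashoa has i, Movikish has e. Movikish preserves e here (none of its changes turn any other segment into e), so the proto-segment is *e.
Position 7: Bashoa has d, Movikish has t. Bashoa preserves d here (none of its changes turn any other segment into d), so the proto-segment is *d.
Position 3: Bashoa has t, Movikish has d. Bashoa preserves t here (none of its changes turn any other segment into t), so the proto-segment is *t.
Continuing position by position gives *patuyed; check it forward:
Bashoa: *patuyed
  patuyed → patuyid   [vowel merger]
  patuyid → potuyid   [vowel merger]
  potuyid (rule 3 does not apply)
  giving Bashoa potuyid.
Movikish: *patuyed > patuyet > paduyet  (by final devoicing, intervocalic voicing)
No other proto-form is consistent with every reflex, so the reconstruction is *patuyed.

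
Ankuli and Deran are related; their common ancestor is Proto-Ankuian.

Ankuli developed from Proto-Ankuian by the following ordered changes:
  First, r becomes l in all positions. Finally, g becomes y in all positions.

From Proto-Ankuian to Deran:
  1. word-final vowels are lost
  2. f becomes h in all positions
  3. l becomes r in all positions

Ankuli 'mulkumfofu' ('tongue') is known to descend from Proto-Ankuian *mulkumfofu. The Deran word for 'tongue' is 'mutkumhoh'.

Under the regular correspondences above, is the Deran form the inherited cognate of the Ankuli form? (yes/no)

no

Derive the expected Deran reflex of *mulkumfofu:
Deran: *mulkumfofu > mulkumfof > mulkumhoh > murkumhoh  (by apocope, unconditioned shift, unconditioned shift)
The regular Deran reflex would be 'murkumhoh', but the attested form is 'mutkumhoh'. The correspondence is irregular, so they are not cognates (the Deran form has a different source).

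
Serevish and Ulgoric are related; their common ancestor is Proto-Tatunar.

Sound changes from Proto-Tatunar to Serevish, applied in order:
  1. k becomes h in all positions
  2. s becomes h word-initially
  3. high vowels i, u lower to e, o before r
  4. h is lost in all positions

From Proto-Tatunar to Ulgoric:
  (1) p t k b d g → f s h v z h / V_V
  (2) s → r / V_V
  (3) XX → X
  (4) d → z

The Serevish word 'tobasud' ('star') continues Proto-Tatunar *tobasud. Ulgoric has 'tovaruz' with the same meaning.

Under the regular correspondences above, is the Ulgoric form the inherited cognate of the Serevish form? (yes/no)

Derive the expected Ulgoric reflex of *tobasud:
Ulgoric: *tobasud
  tobasud → tovasud   [intervocalic lenition]
  tovasud → tovarud   [rhotacism]
  tovarud (rule 3 does not apply)
  tovarud → tovaruz   [unconditioned shift]
  giving Ulgoric tovaruz.
Ulgoric 'tovaruz' matches the regular reflex exactly, so the pair is cognate.

yes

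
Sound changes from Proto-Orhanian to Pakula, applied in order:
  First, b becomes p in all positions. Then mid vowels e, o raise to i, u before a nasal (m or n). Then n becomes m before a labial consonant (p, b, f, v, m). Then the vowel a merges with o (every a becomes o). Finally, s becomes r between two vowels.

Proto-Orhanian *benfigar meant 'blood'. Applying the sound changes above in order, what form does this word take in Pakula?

pimfigor

Pakula: *benfigar > penfigar > pinfigar > pimfigar > pimfigor  (by unconditioned shift, pre-nasal raising, nasal place assimilation, vowel merger)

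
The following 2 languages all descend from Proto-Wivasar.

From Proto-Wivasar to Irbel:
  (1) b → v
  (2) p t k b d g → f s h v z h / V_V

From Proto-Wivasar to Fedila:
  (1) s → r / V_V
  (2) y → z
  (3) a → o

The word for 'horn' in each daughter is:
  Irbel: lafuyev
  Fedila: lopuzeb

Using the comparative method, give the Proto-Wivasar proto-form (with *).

Position 2: Irbel has a, Fedila has o. Irbel preserves a here (none of its changes turn any other segment into a), so the proto-segment is *a.
Position 7: Irbel has v, Fedila has b. Fedila preserves b here (none of its changes turn any other segment into b), so the proto-segment is *b.
Position 3: Irbel has f, Fedila has p. Fedila preserves p here (none of its changes turn any other segment into p), so the proto-segment is *p.
This points to *lapuyeb. Verify forward in each daughter:
Irbel: *lapuyeb
  lapuyeb → lapuyev   [unconditioned shift]
  lapuyev → lafuyev   [intervocalic lenition]
  giving Irbel lafuyev.
Fedila: *lapuyeb > lapuzeb > lopuzeb  (by unconditioned shift, vowel merger)
Only *lapuyeb yields all of Irbel lafuyev, Fedila lopuzeb.

*lapuyeb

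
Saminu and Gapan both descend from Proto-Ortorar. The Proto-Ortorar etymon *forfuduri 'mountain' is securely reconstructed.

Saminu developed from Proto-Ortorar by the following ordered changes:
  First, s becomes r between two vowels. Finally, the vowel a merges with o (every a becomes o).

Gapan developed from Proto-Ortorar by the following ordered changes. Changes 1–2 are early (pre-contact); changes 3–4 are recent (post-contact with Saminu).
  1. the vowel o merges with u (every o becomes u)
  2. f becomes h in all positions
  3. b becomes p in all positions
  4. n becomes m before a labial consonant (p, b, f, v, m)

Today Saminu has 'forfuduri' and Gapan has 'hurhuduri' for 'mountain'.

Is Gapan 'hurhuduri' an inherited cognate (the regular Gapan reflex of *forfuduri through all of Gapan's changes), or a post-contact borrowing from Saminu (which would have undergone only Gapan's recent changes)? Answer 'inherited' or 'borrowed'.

If inherited, *forfuduri would pass through all of Gapan's changes:
Gapan: start from *forfuduri.
  rule 1 (vowel merger): forfuduri → furfuduri
  rule 2 (unconditioned shift): furfuduri → hurhuduri
  rule 3: no change — hurhuduri
  rule 4: no change — hurhuduri
  ⇒ Gapan hurhuduri
If borrowed from Saminu 'forfuduri' after the early changes, it would undergo only the recent ones:
  rule 3 (unconditioned shift): no change (forfuduri)
  rule 4 (nasal place assimilation): no change (forfuduri)
  ⇒ as a loan: forfuduri
Gapan 'hurhuduri' matches the inherited outcome exactly, so it is an inherited cognate, not a loan.

inherited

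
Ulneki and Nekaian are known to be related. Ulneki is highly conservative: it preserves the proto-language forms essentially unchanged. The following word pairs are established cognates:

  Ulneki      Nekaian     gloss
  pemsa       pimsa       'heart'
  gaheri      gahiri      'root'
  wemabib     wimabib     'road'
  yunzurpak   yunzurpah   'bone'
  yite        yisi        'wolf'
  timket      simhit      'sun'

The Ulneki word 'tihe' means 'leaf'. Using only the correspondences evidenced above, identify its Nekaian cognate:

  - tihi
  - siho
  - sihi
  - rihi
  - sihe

sihi

timket ~ simhit — Ulneki t corresponds to Nekaian s word-initially before a front vowel.
yite ~ yisi — Ulneki e corresponds to Nekaian i word-finally.
Applying these to Ulneki 'tihe':
  tihe → sihe   (t→s word-initially before a front vowel)
  sihe → sihi   (e→i word-finally)
So the Nekaian cognate is 'sihi'.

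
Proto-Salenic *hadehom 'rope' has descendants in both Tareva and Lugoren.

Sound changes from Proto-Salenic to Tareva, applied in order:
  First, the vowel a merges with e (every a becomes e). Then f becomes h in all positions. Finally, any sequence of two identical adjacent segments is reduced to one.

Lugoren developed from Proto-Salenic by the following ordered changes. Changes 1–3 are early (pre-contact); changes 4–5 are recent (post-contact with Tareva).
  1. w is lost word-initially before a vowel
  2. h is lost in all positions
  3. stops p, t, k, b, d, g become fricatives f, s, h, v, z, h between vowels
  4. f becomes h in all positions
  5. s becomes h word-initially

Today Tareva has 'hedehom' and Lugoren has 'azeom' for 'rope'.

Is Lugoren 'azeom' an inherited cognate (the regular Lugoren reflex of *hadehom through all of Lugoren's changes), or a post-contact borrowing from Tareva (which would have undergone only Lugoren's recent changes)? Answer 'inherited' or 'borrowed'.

If inherited, *hadehom would pass through all of Lugoren's changes:
Lugoren: start from *hadehom.
  rule 1: no change — hadehom
  rule 2 (h-loss): hadehom → adeom
  rule 3 (intervocalic lenition): adeom → azeom
  rule 4: no change — azeom
  rule 5: no change — azeom
  ⇒ Lugoren azeom
If borrowed from Tareva 'hedehom' after the early changes, it would undergo only the recent ones:
  rule 4 (unconditioned shift): no change (hedehom)
  rule 5 (debuccalisation): no change (hedehom)
  ⇒ as a loan: hedehom
Lugoren 'azeom' matches the inherited outcome exactly, so it is an inherited cognate, not a loan.

inherited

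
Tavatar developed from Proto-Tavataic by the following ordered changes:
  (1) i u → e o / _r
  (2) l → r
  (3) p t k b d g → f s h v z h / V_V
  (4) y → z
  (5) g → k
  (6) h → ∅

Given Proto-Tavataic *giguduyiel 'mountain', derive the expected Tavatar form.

kiuzuzier

Tavatar: start from *giguduyiel.
  rule 1: no change — giguduyiel
  rule 2 (unconditioned shift): giguduyiel → giguduyier
  rule 3 (intervocalic lenition): giguduyier → gihuzuyier
  rule 4 (unconditioned shift): gihuzuyier → gihuzuzier
  rule 5 (unconditioned shift): gihuzuzier → kihuzuzier
  rule 6 (h-loss): kihuzuzier → kiuzuzier
  ⇒ Tavatar kiuzuzier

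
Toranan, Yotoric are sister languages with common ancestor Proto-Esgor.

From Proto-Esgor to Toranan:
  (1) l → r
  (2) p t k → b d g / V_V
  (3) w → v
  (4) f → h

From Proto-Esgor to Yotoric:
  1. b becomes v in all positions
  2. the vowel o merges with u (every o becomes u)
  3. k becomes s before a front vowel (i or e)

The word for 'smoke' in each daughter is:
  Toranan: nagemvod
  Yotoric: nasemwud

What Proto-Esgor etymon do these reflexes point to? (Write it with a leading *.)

Position 6: Toranan has v, Yotoric has w. Yotoric preserves w here (none of its changes turn any other segment into w), so the proto-segment is *w.
Position 7: Toranan has o, Yotoric has u. Toranan preserves o here (none of its changes turn any other segment into o), so the proto-segment is *o.
Verify the candidate proto-form against each daughter:
Toranan: *nakemwod
  nakemwod (rule 1 does not apply)
  nakemwod → nagemwod   [intervocalic voicing]
  nagemwod → nagemvod   [unconditioned shift]
  nagemvod (rule 4 does not apply)
  giving Toranan nagemvod.
Yotoric: *nakemwod > nakemwud > nasemwud  (by vowel merger, palatalisation)
Only *nakemwod yields all of Toranan nagemvod, Yotoric nasemwud.

*nakemwod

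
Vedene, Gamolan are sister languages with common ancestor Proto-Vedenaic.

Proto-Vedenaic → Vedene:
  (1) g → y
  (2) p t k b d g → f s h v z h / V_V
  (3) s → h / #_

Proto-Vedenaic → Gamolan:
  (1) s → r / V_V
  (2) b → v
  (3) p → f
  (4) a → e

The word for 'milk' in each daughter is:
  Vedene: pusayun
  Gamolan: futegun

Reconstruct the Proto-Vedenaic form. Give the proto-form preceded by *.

*putagun

Position 3: Vedene has s, Gamolan has t. Gamolan preserves t here (none of its changes turn any other segment into t), so the proto-segment is *t.
Position 5: Vedene has y, Gamolan has g. Gamolan preserves g here (none of its changes turn any other segment into g), so the proto-segment is *g.
Continuing position by position gives *putagun; check it forward:
Vedene: *putagun > putayun > pusayun  (by unconditioned shift, intervocalic lenition)
Gamolan: *putagun > futagun > futegun  (by unconditioned shift, vowel merger)
*putagun is the unique common source.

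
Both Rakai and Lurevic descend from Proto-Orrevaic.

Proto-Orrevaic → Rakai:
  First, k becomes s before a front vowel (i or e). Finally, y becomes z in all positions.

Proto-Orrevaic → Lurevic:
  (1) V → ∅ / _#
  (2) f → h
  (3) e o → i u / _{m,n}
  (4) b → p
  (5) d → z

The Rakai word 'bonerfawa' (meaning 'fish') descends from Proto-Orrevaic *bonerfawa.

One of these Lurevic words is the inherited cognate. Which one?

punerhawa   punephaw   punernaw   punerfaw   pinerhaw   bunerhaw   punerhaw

Lurevic: start from *bonerfawa.
  rule 1 (apocope): bonerfawa → bonerfaw
  rule 2 (unconditioned shift): bonerfaw → bonerhaw
  rule 3 (pre-nasal raising): bonerhaw → bunerhaw
  rule 4 (unconditioned shift): bunerhaw → punerhaw
  rule 5: no change — punerhaw
  ⇒ Lurevic punerhaw
The other candidates each miss or misapply at least one Lurevic change.

punerhaw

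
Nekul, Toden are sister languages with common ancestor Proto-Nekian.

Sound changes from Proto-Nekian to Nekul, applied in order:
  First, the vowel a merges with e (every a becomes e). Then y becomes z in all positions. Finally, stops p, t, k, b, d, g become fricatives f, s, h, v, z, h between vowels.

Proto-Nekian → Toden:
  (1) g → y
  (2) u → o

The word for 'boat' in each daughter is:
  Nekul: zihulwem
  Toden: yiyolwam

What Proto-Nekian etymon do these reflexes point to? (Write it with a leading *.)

Position 1: Nekul has z, Toden has y. Taking the neighbouring segments as reconstructed: Nekul z could go back to *z or *y; Toden y could go back to *g or *y — the one source consistent with every daughter is *y.
Position 3: Nekul has h, Toden has y. Taking the neighbouring segments as reconstructed: Nekul h could go back to *k or *g or *h; Toden y could go back to *g or *y — the one source consistent with every daughter is *g.
Position 7: Nekul has e, Toden has a. Toden preserves a here (none of its changes turn any other segment into a), so the proto-segment is *a.
This points to *yigulwam. Verify forward in each daughter:
Nekul: start from *yigulwam.
  rule 1 (vowel merger): yigulwam → yigulwem
  rule 2 (unconditioned shift): yigulwem → zigulwem
  rule 3 (intervocalic lenition): zigulwem → zihulwem
  ⇒ Nekul zihulwem
Toden: *yigulwam
  yigulwam → yiyulwam   [unconditioned shift]
  yiyulwam → yiyolwam   [vowel merger]
  giving Toden yiyolwam.
Only *yigulwam yields all of Nekul zihulwem, Toden yiyolwam.

*yigulwam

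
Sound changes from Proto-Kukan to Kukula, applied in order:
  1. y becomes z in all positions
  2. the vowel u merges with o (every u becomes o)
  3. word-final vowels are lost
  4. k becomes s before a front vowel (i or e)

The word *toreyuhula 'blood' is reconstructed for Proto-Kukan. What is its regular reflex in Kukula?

Kukula: *toreyuhula > torezuhula > torezohola > torezohol  (by unconditioned shift, vowel merger, apocope)

torezohol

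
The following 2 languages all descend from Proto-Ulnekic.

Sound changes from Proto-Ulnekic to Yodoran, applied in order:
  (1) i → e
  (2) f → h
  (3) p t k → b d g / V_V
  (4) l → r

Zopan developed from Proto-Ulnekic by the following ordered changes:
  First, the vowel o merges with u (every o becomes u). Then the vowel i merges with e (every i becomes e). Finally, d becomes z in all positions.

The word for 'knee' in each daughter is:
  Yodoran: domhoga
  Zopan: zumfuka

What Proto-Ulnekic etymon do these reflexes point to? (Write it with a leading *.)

*domfoka

Position 6: Yodoran has g, Zopan has k. Zopan preserves k here (none of its changes turn any other segment into k), so the proto-segment is *k.
Position 1: Yodoran has d, Zopan has z. Taking the neighbouring segments as reconstructed: Yodoran d can only go back to *d; Zopan z could go back to *d or *z — the one source consistent with every daughter is *d.
Verify the candidate proto-form against each daughter:
Yodoran: start from *domfoka.
  rule 1: no change — domfoka
  rule 2 (unconditioned shift): domfoka → domhoka
  rule 3 (intervocalic voicing): domhoka → domhoga
  rule 4: no change — domhoga
  ⇒ Yodoran domhoga
Zopan: *domfoka > dumfuka > zumfuka  (by vowel merger, unconditioned shift)
*domfoka is the unique common source.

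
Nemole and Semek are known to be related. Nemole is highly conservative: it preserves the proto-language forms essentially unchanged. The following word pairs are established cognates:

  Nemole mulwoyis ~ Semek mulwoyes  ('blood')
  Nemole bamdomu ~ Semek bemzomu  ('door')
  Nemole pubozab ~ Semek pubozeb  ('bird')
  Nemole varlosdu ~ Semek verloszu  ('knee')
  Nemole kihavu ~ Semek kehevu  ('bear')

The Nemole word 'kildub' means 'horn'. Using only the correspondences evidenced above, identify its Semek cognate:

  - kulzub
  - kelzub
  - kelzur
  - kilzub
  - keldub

mulwoyis ~ mulwoyes, kihavu ~ kehevu — Nemole i corresponds to Semek e after a consonant, before a consonant other than r, m, n, p, b, f, v.
varlosdu ~ verloszu — Nemole d corresponds to Semek z after a consonant, before a back vowel.
Applying these to Nemole 'kildub':
  kildub → keldub   (i→e after a consonant, before a consonant other than r, m, n, p, b, f, v)
  keldub → kelzub   (d→z after a consonant, before a back vowel)
So the Semek cognate is 'kelzub'.

kelzub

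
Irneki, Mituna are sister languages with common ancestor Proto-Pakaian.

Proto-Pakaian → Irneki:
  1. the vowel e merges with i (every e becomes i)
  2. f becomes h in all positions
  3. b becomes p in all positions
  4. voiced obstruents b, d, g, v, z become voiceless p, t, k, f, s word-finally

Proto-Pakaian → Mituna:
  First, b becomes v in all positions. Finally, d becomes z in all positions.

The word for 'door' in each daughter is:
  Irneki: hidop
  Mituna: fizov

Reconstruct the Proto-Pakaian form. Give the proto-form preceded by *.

Position 1: Irneki has h, Mituna has f. Mituna preserves f here (none of its changes turn any other segment into f), so the proto-segment is *f.
Position 3: Irneki has d, Mituna has z. Irneki preserves d here (none of its changes turn any other segment into d), so the proto-segment is *d.
Continuing position by position gives *fidob; check it forward:
Irneki: *fidob > hidob > hidop  (by unconditioned shift, unconditioned shift)
Mituna: start from *fidob.
  rule 1 (unconditioned shift): fidob → fidov
  rule 2 (unconditioned shift): fidov → fizov
  ⇒ Mituna fizov
Only *fidob yields all of Irneki hidop, Mituna fizov.

*fidob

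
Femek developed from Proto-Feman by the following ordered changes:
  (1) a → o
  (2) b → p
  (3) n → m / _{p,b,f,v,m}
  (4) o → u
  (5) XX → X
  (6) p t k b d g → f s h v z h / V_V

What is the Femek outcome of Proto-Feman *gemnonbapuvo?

gemnumpufuvu

Femek: *gemnonbapuvo > gemnonbopuvo > gemnonpopuvo > gemnompopuvo > gemnumpupuvu > gemnumpufuvu  (by vowel merger, unconditioned shift, nasal place assimilation, vowel merger, intervocalic lenition)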